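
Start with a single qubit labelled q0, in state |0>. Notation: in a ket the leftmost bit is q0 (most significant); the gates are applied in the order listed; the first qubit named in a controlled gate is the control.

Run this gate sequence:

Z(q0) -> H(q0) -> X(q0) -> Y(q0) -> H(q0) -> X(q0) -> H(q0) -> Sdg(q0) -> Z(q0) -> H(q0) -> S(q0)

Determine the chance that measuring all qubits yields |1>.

Outcome |1> occurs with probability 1/2.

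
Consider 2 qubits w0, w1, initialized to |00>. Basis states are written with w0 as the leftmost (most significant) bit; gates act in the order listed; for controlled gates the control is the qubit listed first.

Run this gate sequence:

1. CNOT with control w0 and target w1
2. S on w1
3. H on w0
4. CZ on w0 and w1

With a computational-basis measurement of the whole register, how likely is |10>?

The probability of measuring |10> is 1/2.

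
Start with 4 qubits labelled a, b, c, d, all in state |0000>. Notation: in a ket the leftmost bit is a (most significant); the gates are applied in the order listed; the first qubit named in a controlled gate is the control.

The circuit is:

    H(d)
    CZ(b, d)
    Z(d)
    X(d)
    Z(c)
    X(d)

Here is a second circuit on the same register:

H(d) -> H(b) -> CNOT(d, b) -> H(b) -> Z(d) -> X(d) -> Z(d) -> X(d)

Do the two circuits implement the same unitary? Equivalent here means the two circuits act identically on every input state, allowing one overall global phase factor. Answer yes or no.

No — the two circuits implement different unitaries, even allowing a global phase.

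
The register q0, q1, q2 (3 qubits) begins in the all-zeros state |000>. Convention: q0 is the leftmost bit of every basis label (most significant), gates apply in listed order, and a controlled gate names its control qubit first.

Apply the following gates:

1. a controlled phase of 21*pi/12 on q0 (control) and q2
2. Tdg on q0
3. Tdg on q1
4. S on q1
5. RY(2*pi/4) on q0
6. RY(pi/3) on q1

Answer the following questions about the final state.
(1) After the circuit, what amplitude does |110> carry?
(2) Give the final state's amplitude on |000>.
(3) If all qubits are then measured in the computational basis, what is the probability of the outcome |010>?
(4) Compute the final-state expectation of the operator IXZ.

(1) The amplitude on |110> is sqrt(2)/4.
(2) The final state's coefficient on |000> equals sqrt(6)/4.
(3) Outcome |010> occurs with probability 1/8.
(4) In the final state, IXZ has expectation sqrt(3)/2.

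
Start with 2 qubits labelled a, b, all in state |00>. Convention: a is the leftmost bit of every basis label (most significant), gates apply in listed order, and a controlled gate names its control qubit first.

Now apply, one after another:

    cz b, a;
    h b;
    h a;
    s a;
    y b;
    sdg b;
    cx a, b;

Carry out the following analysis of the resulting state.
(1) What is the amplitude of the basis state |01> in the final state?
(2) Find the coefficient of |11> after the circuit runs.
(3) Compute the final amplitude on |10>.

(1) The amplitude on |01> is 1/2.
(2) |11> carries amplitude 1/2 in the final state.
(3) |10> carries amplitude I/2 in the final state.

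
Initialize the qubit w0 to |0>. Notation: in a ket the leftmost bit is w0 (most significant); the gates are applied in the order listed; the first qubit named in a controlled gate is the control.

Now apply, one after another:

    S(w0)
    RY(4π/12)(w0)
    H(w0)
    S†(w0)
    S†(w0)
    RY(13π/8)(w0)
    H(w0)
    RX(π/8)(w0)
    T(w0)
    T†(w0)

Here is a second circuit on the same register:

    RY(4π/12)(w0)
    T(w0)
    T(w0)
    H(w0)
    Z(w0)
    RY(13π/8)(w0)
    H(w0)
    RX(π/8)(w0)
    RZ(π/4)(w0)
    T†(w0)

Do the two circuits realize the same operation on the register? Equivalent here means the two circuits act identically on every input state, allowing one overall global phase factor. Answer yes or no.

No — the two circuits implement different unitaries, even allowing a global phase.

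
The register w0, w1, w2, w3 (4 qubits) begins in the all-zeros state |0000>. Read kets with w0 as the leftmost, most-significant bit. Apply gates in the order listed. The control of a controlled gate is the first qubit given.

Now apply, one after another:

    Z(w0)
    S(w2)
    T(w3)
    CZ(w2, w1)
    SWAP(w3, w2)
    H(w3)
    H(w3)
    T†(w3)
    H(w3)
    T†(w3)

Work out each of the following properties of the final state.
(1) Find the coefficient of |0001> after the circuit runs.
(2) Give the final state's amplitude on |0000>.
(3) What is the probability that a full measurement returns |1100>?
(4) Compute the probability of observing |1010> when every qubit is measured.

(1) The amplitude on |0001> is -sqrt(2)*exp(3*I*pi/4)/2.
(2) The final state's coefficient on |0000> equals sqrt(2)/2.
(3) The probability of measuring |1100> is 0.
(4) The probability of measuring |1010> is 0.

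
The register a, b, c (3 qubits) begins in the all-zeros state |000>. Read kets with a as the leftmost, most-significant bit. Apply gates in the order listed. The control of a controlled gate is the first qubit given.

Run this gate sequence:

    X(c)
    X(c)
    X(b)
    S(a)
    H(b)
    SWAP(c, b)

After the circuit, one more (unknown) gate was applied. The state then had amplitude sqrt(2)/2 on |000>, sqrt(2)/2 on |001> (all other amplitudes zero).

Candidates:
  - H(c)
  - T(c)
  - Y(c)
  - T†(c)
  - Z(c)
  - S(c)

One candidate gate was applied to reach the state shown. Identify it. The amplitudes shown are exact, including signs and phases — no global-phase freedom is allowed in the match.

The applied gate was Z(c). Key observation: the block from step 1 through step 2 cancels to the identity and can be dropped.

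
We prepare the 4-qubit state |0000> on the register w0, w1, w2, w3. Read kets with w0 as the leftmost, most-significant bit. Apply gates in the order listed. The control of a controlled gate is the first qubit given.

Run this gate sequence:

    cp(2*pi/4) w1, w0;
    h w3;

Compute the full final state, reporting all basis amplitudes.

After the circuit, the state carries amplitude sqrt(2)/2 on |0000>, sqrt(2)/2 on |0001>, and 0 on every other basis state.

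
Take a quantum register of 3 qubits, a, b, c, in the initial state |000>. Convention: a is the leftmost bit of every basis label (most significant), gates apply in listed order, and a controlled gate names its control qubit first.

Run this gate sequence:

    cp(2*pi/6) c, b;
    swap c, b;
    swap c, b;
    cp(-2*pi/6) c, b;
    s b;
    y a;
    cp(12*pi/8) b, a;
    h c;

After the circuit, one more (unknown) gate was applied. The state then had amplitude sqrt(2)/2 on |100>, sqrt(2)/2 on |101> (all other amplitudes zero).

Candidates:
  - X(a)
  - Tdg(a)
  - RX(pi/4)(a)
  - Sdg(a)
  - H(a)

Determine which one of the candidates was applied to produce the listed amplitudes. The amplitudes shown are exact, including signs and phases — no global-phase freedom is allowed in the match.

The unique candidate consistent with the amplitudes is Sdg(a).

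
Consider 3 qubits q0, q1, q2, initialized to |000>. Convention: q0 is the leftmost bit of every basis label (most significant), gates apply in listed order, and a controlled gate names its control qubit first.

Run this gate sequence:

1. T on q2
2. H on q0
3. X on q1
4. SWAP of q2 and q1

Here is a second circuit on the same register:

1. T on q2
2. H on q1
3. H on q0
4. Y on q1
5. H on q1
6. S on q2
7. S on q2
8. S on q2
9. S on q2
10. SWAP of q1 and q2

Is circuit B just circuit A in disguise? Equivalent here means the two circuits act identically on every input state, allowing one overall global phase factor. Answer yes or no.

No, they are not equivalent — no single phase factor reconciles the two unitaries.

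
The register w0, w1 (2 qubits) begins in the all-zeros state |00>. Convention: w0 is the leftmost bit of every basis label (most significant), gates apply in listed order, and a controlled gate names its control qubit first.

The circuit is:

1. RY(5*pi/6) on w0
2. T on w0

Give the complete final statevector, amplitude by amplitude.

The resulting statevector has amplitude -sqrt(2)/4 + sqrt(6)/4 on |00>, 0 on |01>, (sqrt(2) + sqrt(6))*exp(I*pi/4)/4 on |10>, 0 on |11>.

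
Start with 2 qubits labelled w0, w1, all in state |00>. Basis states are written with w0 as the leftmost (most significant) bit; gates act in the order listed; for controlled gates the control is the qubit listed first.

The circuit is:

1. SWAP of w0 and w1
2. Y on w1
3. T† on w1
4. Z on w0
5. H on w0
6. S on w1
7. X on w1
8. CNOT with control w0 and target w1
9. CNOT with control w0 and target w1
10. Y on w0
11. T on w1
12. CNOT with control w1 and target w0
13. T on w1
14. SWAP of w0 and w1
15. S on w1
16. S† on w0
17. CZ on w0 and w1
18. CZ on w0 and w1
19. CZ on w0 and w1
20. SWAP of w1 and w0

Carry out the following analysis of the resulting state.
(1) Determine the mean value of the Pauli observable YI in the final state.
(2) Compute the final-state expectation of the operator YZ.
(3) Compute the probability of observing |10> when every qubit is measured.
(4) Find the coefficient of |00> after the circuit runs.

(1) In the final state, YI has expectation -1.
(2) The expectation value of YZ is -1.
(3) A full measurement returns |10> with probability 1/2.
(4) The amplitude on |00> is sqrt(2)*exp(I*pi/4)/2.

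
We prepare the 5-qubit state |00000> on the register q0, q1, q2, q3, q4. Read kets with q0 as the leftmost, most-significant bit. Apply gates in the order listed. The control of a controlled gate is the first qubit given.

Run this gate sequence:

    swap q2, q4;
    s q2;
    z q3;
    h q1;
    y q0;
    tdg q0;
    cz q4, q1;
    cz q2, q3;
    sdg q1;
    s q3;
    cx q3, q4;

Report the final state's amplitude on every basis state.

The resulting statevector has amplitude sqrt(2)*exp(I*pi/4)/2 on |10000>, -sqrt(2)*exp(3*I*pi/4)/2 on |11000>, and 0 on every other basis state.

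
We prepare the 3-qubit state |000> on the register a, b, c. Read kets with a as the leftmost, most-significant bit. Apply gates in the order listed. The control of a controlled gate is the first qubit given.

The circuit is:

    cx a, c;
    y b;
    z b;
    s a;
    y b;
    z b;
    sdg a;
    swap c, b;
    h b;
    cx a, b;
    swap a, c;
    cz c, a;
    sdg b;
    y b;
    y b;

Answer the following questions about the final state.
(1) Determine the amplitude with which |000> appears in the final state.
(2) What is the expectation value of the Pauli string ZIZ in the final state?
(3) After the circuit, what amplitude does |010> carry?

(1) The final state's coefficient on |000> equals -sqrt(2)/2.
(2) The expectation value of ZIZ is 1.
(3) The amplitude on |010> is sqrt(2)*I/2.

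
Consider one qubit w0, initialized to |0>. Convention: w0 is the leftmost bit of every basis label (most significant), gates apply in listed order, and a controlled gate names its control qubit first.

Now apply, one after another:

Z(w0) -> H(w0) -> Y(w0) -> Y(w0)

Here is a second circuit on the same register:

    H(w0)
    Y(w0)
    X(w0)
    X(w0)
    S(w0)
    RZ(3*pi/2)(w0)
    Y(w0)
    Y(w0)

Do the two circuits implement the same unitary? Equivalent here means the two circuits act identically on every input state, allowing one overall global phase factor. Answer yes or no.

No, they are not equivalent — no single phase factor reconciles the two unitaries.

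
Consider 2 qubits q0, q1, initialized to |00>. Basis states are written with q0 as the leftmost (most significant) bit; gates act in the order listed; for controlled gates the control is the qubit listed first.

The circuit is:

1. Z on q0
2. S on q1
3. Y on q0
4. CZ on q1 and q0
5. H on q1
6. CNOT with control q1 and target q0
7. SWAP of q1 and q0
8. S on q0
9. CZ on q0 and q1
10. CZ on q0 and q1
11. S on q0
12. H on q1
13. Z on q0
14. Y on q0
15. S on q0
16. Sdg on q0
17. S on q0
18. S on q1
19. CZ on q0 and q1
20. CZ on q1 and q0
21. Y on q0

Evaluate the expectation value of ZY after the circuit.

The expectation value of ZY is -1.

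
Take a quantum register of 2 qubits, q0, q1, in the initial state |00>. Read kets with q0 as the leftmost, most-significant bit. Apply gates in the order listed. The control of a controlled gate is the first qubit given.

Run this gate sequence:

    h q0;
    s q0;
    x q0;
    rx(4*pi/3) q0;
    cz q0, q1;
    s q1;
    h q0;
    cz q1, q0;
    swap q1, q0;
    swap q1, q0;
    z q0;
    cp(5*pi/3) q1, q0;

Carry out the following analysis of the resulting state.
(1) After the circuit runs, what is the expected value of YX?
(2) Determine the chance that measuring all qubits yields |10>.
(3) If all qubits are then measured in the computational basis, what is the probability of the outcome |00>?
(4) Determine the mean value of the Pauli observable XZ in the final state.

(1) The expectation value of YX is 0. Key observation: steps 9-10 multiply out to the identity, so the circuit reduces to the remaining gates.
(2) A full measurement returns |10> with probability 1/2.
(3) The probability of measuring |00> is 1/2.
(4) The observable XZ averages to -sqrt(3)/2.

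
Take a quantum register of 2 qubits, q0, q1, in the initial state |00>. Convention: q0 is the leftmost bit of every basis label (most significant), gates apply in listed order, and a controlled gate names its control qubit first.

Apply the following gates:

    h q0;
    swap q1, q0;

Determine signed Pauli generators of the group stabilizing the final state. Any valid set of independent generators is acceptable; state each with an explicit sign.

One valid set of independent stabilizer generators is +IX, +ZI (any independent generating set of the same group is equally correct).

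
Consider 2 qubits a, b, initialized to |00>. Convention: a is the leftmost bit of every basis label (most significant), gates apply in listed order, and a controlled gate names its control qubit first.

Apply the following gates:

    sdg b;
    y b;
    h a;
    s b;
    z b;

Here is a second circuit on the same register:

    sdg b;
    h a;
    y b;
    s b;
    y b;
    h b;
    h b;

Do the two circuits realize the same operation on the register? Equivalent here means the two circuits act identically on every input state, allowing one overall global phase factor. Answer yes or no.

No — the two circuits implement different unitaries, even allowing a global phase.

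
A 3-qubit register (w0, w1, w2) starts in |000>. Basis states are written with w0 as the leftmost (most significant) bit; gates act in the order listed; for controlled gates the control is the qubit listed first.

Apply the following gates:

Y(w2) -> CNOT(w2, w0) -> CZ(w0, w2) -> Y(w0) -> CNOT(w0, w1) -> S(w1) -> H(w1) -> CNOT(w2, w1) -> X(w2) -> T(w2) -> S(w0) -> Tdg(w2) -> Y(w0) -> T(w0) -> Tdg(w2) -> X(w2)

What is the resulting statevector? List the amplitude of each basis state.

The final amplitudes are -sqrt(2)*exp(3*I*pi/4)/2 on |101>, -sqrt(2)*exp(3*I*pi/4)/2 on |111>, and 0 on every other basis state.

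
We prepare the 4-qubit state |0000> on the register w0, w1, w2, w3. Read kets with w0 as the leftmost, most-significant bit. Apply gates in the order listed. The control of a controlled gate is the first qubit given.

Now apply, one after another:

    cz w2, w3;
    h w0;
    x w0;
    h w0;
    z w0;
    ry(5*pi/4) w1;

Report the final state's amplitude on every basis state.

The resulting statevector has amplitude -sqrt(2 - sqrt(2))/2 on |0000>, sqrt(sqrt(2) + 2)/2 on |0100>, and 0 on every other basis state. Key observation: steps 2-5 multiply out to the identity, so the circuit reduces to the remaining gates.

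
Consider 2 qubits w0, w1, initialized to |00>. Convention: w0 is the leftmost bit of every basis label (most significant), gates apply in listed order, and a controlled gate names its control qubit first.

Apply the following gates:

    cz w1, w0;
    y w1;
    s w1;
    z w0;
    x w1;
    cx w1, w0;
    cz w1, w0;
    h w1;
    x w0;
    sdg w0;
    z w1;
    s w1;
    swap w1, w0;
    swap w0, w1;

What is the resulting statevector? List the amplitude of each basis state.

The final amplitudes are 0 on |00>, 0 on |01>, sqrt(2)*I/2 on |10>, sqrt(2)/2 on |11>.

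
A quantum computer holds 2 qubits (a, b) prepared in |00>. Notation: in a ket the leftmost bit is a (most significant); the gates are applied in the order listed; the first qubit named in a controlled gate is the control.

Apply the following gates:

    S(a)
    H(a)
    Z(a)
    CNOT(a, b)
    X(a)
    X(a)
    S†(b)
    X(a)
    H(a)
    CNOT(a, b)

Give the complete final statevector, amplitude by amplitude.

The final amplitudes are 1/2 on |00>, I/2 on |01>, I/2 on |10>, -1/2 on |11>.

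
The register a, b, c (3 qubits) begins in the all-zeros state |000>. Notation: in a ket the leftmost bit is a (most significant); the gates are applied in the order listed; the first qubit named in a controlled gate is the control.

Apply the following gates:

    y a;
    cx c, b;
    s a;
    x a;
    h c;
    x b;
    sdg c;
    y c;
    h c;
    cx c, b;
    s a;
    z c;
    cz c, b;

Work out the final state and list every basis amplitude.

The resulting statevector has amplitude -1/2 - I/2 on |001>, 1/2 - I/2 on |010>, and 0 on every other basis state.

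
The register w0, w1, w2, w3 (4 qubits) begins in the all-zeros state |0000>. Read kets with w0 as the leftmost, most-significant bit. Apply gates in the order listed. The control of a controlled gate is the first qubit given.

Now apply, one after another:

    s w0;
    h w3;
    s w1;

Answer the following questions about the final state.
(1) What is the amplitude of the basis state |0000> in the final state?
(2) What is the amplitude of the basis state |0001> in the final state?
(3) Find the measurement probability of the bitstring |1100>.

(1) |0000> carries amplitude sqrt(2)/2 in the final state.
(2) The final state's coefficient on |0001> equals sqrt(2)/2.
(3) Outcome |1100> occurs with probability 0.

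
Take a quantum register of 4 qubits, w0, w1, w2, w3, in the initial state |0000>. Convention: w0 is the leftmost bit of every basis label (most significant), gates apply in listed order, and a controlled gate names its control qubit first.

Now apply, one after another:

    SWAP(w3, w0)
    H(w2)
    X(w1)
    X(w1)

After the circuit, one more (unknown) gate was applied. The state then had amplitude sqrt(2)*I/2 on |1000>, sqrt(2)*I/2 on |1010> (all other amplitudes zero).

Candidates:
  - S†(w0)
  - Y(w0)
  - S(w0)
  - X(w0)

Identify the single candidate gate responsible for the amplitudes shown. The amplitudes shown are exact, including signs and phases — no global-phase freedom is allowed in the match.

The applied gate was Y(w0).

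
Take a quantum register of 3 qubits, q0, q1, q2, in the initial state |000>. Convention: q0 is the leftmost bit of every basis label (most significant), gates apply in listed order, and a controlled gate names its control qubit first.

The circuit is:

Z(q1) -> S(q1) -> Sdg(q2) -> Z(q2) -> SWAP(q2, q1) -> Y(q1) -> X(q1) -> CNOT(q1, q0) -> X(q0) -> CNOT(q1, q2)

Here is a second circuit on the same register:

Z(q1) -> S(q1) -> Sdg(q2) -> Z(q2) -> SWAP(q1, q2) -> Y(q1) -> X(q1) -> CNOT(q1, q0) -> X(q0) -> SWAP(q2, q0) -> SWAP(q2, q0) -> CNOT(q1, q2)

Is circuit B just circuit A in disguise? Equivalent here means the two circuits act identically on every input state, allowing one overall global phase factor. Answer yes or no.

Yes: on every input state the two circuits agree up to one overall phase factor.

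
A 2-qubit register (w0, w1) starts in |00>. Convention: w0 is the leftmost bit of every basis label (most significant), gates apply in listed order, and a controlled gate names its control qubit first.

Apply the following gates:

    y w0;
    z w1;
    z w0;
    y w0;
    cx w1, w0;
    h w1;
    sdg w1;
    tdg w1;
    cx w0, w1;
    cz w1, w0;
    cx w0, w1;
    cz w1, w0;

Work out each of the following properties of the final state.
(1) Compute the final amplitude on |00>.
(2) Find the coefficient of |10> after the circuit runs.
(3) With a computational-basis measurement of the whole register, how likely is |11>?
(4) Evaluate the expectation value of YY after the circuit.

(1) The final state's coefficient on |00> equals -sqrt(2)/2.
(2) The final state's coefficient on |10> equals 0.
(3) A full measurement returns |11> with probability 0.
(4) The expectation value of YY is 0.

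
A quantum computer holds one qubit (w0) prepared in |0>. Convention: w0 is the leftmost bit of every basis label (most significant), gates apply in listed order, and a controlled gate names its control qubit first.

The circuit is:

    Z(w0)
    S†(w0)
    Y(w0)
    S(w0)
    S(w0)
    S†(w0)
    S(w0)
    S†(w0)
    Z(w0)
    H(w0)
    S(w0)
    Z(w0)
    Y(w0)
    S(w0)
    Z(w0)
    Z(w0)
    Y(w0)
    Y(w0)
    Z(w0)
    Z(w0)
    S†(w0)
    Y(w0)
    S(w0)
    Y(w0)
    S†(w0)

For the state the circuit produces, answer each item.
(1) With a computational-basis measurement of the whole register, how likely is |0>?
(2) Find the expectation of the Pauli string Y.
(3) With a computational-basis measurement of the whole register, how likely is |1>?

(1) Outcome |0> occurs with probability 1/2. Key observation: steps 14-21 multiply out to the identity, so the circuit reduces to the remaining gates.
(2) In the final state, Y has expectation -1.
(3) Outcome |1> occurs with probability 1/2.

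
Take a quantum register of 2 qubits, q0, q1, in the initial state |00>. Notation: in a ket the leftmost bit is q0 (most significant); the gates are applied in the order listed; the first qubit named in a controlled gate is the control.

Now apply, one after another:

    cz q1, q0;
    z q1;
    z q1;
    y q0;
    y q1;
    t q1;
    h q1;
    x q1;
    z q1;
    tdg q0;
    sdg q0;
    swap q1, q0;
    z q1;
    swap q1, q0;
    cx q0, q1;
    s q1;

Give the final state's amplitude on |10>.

|10> carries amplitude sqrt(2)*I/2 in the final state.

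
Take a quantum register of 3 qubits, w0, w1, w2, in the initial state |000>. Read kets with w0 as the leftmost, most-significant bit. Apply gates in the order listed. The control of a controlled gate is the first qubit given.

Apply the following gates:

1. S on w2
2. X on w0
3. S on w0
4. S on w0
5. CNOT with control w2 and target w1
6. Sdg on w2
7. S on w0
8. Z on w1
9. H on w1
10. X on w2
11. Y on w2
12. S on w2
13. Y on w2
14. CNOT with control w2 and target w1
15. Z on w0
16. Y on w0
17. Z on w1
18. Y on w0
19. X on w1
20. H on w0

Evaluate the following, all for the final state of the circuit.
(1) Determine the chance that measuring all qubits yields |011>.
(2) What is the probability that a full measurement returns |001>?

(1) The probability of measuring |011> is 1/4.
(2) A full measurement returns |001> with probability 1/4.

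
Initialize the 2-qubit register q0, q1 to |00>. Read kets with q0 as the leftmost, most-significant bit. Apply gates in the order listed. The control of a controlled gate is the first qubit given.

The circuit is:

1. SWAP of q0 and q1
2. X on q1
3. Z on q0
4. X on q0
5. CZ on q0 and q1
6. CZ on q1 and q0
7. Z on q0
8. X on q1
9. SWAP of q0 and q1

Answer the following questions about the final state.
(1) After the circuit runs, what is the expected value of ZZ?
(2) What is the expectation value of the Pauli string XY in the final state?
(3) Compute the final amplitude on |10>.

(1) The expectation value of ZZ is -1.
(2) The expectation value of XY is 0.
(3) The amplitude on |10> is 0.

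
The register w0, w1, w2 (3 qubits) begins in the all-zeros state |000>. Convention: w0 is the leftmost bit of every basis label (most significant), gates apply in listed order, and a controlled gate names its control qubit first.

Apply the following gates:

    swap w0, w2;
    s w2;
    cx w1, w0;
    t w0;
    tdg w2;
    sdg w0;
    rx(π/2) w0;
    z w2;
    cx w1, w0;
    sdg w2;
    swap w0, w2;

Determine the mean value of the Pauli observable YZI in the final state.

In the final state, YZI has expectation 0.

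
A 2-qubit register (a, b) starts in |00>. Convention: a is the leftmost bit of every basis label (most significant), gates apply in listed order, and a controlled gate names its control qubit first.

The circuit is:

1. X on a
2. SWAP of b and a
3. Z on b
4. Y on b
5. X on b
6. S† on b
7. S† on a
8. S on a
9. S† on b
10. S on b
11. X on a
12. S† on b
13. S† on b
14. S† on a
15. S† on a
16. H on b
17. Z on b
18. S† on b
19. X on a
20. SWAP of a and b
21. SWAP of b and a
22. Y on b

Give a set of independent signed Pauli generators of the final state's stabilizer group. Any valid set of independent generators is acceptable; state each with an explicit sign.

The stabilizer group can be generated by -IY, +ZI, among other valid generating sets.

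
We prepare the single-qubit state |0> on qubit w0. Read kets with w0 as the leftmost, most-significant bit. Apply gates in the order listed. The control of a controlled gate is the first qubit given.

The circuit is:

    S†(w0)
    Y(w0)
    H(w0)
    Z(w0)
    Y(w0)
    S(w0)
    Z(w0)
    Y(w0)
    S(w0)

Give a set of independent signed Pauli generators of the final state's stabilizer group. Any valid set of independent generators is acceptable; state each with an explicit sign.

The final state is stabilized by the group generated by -X; other independent generating sets are equally valid.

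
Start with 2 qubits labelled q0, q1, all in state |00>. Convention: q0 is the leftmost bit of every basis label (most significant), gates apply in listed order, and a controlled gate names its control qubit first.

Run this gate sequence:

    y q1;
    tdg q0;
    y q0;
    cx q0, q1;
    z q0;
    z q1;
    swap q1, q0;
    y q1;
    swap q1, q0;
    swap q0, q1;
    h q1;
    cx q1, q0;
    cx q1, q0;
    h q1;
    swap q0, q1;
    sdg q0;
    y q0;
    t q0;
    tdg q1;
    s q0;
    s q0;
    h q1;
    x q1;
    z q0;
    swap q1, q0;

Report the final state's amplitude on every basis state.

After the circuit, the state carries amplitude 0 on |00>, sqrt(2)*exp(I*pi/4)/2 on |01>, 0 on |10>, sqrt(2)*exp(I*pi/4)/2 on |11>. Key observation: steps 10-15 multiply out to the identity, so the circuit reduces to the remaining gates.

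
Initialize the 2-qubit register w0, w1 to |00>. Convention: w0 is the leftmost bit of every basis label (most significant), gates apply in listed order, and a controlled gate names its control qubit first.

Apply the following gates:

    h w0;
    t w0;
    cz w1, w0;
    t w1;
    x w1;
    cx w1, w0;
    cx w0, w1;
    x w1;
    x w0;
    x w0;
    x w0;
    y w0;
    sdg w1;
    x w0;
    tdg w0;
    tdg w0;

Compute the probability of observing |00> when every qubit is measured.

The probability of measuring |00> is 0. Key observation: the block from step 10 through step 11 cancels to the identity and can be dropped.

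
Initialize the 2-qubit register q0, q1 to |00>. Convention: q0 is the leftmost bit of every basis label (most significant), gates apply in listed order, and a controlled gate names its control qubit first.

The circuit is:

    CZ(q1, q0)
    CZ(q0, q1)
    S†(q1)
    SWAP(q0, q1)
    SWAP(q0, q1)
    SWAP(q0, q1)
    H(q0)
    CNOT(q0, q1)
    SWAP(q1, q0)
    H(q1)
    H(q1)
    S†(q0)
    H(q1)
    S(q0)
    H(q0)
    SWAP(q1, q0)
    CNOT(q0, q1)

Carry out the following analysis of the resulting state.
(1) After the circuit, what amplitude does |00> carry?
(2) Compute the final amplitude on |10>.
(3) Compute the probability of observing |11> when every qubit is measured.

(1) The amplitude on |00> is sqrt(2)/2.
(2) The amplitude on |10> is sqrt(2)/2.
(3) Outcome |11> occurs with probability 0.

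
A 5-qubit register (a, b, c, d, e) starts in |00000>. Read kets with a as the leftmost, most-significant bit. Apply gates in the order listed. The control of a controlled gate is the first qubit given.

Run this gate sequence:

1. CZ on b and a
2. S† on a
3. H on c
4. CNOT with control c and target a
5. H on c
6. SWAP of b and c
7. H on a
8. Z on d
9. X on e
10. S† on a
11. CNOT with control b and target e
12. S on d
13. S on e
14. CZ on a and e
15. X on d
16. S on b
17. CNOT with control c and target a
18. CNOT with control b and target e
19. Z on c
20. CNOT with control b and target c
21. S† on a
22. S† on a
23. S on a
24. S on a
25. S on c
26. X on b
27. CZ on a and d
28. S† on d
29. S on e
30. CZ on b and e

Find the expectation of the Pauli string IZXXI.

The expectation value of IZXXI is 0.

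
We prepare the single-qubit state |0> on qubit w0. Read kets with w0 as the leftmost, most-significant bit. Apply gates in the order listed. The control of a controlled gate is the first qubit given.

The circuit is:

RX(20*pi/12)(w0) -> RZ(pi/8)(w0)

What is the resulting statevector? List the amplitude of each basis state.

The resulting statevector has amplitude sqrt(3)*exp(15*I*pi/16)/2 on |0>, -exp(9*I*pi/16)/2 on |1>.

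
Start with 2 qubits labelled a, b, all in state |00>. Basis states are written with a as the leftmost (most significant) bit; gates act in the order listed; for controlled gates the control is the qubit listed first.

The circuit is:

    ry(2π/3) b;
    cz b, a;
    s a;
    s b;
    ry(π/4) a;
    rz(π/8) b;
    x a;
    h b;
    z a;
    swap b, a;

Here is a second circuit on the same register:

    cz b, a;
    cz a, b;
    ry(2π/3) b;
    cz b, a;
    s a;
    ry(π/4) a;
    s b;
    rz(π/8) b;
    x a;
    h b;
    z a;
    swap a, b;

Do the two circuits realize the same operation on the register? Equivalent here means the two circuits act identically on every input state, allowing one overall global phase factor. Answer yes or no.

Yes, they are equivalent — the unitaries differ by at most a global phase.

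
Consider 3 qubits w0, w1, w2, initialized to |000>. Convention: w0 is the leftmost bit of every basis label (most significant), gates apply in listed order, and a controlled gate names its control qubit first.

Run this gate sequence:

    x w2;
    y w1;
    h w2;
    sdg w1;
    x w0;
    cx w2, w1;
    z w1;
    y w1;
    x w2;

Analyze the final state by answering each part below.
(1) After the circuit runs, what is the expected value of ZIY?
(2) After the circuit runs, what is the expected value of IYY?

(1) The observable ZIY averages to 0.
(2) In the final state, IYY has expectation -1.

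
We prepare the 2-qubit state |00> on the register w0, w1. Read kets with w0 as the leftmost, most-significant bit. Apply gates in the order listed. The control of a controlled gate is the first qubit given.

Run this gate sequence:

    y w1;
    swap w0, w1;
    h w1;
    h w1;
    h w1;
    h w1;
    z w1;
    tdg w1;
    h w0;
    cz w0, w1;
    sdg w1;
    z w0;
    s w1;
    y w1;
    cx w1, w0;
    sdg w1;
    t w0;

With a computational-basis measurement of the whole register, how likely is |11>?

The probability of measuring |11> is 1/2. Key observation: gates 3-4 undo each other exactly, leaving only the rest of the circuit to track.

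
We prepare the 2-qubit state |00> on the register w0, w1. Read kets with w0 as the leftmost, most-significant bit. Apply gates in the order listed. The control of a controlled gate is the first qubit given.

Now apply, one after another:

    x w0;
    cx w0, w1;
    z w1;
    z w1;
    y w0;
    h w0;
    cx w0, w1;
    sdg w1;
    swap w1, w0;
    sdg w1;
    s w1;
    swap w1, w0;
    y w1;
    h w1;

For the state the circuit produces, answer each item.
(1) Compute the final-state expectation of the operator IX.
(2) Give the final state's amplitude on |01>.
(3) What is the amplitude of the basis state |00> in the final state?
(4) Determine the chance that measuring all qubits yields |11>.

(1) The observable IX averages to 0. Key observation: steps 9-12 multiply out to the identity, so the circuit reduces to the remaining gates.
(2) The final state's coefficient on |01> equals I/2.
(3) |00> carries amplitude I/2 in the final state.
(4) Outcome |11> occurs with probability 1/4.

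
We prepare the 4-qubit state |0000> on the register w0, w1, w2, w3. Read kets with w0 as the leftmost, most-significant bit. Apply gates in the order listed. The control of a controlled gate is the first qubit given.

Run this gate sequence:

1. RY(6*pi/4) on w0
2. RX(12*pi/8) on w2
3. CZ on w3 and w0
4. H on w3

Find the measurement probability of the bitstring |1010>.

The probability of measuring |1010> is 1/8.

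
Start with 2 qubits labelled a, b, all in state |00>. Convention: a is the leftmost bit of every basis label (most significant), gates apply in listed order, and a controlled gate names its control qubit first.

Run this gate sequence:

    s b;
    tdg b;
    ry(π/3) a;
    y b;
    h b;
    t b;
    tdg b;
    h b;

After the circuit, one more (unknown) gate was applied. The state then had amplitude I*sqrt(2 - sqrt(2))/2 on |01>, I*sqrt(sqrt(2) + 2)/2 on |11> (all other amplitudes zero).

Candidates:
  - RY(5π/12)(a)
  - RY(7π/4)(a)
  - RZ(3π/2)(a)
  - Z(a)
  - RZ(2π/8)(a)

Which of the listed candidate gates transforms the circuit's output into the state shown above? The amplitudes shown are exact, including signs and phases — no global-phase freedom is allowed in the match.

The unique candidate consistent with the amplitudes is RY(5π/12)(a). Key observation: gates 5-8 undo each other exactly, leaving only the rest of the circuit to track.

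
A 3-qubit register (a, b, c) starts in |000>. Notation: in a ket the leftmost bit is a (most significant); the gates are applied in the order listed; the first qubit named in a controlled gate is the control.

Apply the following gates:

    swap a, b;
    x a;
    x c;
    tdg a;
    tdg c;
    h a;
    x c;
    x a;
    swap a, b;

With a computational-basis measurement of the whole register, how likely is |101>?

Outcome |101> occurs with probability 0.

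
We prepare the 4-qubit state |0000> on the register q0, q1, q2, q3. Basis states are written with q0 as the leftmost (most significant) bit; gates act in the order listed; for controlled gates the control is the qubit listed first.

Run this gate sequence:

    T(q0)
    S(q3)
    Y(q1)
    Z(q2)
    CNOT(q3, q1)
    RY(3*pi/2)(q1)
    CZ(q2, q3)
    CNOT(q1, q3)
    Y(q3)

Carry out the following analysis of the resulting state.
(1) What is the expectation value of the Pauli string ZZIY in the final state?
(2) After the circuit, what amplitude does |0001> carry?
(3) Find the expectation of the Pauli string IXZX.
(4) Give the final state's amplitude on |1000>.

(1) The observable ZZIY averages to 0.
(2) The amplitude on |0001> is sqrt(2)/2.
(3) In the final state, IXZX has expectation -1.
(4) |1000> carries amplitude 0 in the final state.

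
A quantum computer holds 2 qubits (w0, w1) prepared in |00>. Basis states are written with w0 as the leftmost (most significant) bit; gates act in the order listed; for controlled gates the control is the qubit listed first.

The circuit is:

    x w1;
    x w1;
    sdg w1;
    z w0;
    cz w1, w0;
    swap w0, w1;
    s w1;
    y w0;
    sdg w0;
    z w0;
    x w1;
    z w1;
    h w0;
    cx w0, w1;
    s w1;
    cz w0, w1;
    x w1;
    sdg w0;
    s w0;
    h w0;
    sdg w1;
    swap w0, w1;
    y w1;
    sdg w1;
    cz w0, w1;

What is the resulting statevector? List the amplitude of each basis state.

The final amplitudes are 1/2 on |00>, I/2 on |01>, -1/2 on |10>, -I/2 on |11>.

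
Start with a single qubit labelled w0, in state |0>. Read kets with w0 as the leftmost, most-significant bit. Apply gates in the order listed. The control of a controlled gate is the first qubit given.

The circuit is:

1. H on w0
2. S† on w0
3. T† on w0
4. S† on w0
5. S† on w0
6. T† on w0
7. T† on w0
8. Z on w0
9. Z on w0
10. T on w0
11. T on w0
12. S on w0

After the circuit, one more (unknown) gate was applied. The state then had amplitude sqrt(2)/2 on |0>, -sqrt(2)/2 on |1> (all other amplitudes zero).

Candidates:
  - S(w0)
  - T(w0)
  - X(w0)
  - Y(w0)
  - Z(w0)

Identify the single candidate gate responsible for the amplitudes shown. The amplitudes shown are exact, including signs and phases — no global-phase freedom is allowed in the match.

The applied gate was T(w0).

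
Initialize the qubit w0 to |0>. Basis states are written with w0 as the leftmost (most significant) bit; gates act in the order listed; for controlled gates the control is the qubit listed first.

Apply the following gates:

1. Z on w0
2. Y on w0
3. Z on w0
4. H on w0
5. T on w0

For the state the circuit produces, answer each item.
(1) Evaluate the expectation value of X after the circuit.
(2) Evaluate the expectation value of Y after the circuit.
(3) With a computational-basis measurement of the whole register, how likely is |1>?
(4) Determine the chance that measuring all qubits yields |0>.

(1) In the final state, X has expectation -sqrt(2)/2.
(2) In the final state, Y has expectation -sqrt(2)/2.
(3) A full measurement returns |1> with probability 1/2.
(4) The probability of measuring |0> is 1/2.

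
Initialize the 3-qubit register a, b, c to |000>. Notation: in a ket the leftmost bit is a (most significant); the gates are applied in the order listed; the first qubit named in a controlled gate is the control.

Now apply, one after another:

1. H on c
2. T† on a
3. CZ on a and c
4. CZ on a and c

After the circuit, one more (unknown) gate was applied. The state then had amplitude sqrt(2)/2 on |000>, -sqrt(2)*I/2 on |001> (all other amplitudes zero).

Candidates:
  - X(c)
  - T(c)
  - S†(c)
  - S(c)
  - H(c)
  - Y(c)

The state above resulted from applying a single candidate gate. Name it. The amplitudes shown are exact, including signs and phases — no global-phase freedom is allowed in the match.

The applied gate was S†(c). Key observation: the block from step 3 through step 4 cancels to the identity and can be dropped.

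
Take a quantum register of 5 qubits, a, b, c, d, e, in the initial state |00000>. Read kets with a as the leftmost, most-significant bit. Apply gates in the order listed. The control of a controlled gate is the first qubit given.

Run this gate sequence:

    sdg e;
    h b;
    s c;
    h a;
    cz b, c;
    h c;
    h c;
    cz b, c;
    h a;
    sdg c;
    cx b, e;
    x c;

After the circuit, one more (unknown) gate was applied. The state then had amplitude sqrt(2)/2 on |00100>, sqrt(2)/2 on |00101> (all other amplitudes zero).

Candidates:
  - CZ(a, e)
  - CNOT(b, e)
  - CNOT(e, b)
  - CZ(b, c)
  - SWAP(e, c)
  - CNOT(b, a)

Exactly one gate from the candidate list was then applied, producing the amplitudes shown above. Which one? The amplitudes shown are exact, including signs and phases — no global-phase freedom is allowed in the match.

The applied gate was CNOT(e, b).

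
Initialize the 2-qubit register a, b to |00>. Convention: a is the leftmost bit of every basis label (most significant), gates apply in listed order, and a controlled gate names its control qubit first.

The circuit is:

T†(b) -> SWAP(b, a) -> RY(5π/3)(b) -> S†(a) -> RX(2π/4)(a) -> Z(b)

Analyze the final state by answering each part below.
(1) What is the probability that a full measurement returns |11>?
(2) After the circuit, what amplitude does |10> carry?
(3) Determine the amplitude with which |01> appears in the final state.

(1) A full measurement returns |11> with probability 1/8.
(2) |10> carries amplitude sqrt(6)*I/4 in the final state.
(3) The amplitude on |01> is -sqrt(2)/4.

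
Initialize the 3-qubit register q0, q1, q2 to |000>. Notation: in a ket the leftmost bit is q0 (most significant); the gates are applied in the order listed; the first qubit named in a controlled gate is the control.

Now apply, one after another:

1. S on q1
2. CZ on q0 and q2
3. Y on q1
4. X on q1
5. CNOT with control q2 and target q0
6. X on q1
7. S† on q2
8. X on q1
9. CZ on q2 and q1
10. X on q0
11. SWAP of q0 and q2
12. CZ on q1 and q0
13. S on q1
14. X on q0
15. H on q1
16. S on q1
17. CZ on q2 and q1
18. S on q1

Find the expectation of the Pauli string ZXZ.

In the final state, ZXZ has expectation 1.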